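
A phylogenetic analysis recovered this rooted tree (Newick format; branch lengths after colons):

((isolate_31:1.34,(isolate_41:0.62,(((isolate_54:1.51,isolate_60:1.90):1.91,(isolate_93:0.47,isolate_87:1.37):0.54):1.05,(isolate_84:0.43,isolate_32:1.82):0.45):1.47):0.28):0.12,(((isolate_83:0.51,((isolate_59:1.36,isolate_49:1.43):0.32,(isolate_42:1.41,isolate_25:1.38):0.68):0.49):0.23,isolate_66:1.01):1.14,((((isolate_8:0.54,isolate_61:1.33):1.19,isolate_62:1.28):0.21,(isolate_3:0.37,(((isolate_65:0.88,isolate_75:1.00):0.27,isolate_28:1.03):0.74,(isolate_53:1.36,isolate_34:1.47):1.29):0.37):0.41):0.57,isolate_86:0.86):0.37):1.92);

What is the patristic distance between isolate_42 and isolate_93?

The path runs isolate_42 → … → MRCA → … → isolate_93; the MRCA is the root of the tree.
Branch lengths along that path: 1.41 + 0.68 + 0.49 + 0.23 + 1.14 + 1.92 + 0.12 + 0.28 + 1.47 + 1.05 + 0.54 + 0.47 = 9.80.

9.80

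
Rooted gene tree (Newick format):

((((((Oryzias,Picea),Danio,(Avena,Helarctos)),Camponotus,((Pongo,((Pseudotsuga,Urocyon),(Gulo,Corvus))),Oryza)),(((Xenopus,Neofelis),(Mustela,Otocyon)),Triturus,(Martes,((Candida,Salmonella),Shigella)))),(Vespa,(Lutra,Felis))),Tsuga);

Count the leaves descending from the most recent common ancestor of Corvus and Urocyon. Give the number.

The MRCA of Corvus and Urocyon is the node subtending ((Pseudotsuga,Urocyon),(Gulo,Corvus)).
That clade contains 4 terminal taxa: Corvus, Gulo, Pseudotsuga, Urocyon.

4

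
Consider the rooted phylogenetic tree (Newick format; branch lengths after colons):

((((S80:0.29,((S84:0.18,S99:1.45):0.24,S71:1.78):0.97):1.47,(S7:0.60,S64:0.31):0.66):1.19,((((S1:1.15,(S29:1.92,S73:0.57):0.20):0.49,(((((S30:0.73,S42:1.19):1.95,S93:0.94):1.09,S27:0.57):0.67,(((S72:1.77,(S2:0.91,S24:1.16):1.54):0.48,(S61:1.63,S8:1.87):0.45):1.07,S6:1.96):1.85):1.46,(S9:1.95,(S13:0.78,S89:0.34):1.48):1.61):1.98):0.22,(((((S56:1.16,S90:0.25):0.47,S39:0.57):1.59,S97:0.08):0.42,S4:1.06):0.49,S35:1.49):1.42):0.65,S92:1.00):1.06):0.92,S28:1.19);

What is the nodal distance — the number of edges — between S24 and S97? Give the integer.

12

The MRCA of S24 and S97 is the node subtending (((S1,(S29,S73)),(((((S30,S42),S93),S27),(((S72,(S2,S24)),(S61,S8)),S6)),(S9,(S13,S89)))),(((((S56,S90),S39),S97),S4),S35)).
From S24 up to that node: 8 branches. From S97 up to the same node: 4 branches. Total: 8 + 4 = 12.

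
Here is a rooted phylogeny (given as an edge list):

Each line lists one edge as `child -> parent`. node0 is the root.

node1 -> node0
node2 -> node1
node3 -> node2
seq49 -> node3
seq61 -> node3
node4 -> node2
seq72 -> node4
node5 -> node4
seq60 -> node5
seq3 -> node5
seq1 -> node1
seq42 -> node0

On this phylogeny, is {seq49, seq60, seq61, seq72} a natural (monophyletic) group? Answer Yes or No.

No

The MRCA of the listed taxa subtends ((seq49,seq61),(seq72,(seq60,seq3))).
That clade also contains seq3, which is not in the proposed group, so the group is not monophyletic.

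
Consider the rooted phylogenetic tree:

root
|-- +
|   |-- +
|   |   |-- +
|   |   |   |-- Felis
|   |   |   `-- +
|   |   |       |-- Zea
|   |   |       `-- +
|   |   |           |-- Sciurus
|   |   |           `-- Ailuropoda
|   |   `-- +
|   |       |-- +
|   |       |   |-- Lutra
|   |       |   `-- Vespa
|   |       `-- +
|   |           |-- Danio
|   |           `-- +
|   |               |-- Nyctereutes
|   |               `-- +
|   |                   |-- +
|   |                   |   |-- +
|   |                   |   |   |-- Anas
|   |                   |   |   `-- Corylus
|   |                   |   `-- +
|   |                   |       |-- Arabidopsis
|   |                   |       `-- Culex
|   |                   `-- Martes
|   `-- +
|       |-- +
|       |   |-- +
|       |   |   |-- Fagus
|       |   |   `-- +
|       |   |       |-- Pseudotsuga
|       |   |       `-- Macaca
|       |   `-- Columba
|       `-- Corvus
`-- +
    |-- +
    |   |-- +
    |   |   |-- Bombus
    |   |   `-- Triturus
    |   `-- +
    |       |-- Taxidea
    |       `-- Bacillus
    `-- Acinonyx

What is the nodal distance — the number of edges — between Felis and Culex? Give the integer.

9

The MRCA of Felis and Culex is the node subtending ((Felis,(Zea,(Sciurus,Ailuropoda))),((Lutra,Vespa),(Danio,(Nyctereutes,(((Anas,Corylus),(Arabidopsis,Culex)),Martes))))).
From Felis up to that node: 2 branches. From Culex up to the same node: 7 branches. Total: 2 + 7 = 9.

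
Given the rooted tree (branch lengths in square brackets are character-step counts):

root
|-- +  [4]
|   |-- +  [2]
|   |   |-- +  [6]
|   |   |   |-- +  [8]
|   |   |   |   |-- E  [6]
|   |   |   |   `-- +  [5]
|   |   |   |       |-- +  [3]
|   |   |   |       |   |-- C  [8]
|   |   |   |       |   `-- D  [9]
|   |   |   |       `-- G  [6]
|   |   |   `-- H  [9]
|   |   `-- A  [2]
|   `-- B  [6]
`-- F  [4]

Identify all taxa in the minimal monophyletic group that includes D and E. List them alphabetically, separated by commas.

C, D, E, G

Tracing D: it sits inside (C,D).
Tracing E: it sits inside (E,((C,D),G)).
The smallest clade enclosing both is (E,((C,D),G)); the answer is its 4 terminal taxa in alphabetical order.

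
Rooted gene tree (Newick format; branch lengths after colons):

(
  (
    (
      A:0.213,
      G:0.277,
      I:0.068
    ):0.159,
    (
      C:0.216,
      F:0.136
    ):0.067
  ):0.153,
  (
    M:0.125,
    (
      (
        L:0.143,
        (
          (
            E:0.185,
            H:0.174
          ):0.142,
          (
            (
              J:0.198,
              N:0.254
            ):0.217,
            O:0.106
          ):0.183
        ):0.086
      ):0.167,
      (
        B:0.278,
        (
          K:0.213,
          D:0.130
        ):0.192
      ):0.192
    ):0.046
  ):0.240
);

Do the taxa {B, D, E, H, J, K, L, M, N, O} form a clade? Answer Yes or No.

The most recent common ancestor of these taxa subtends (M,((L,((E,H),((J,N),O))),(B,(K,D)))).
That clade has exactly 10 tips — every listed taxon and nothing else — so the group is monophyletic.

Yes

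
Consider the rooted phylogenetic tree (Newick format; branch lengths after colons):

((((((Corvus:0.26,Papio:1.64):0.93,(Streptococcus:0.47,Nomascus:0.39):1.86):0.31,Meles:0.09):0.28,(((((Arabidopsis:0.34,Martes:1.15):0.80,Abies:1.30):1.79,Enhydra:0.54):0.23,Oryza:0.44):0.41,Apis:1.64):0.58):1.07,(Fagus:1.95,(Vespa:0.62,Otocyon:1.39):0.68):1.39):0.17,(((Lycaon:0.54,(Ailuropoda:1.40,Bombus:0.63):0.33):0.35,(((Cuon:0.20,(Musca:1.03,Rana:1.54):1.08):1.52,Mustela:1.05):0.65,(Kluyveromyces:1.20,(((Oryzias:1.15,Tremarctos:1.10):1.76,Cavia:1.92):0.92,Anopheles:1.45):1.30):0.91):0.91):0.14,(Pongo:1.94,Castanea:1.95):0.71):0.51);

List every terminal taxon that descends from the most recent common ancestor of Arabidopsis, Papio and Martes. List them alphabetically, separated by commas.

Tracing Arabidopsis: it sits inside (Arabidopsis,Martes).
Tracing Papio: it sits inside (Corvus,Papio).
Tracing Martes: it sits inside (Arabidopsis,Martes).
The smallest clade enclosing all 3 is ((((Corvus,Papio),(Streptococcus,Nomascus)),Meles),(((((Arabidopsis,Martes),Abies),Enhydra),Oryza),Apis)); the answer is its 11 terminal taxa in alphabetical order.

Abies, Apis, Arabidopsis, Corvus, Enhydra, Martes, Meles, Nomascus, Oryza, Papio, Streptococcus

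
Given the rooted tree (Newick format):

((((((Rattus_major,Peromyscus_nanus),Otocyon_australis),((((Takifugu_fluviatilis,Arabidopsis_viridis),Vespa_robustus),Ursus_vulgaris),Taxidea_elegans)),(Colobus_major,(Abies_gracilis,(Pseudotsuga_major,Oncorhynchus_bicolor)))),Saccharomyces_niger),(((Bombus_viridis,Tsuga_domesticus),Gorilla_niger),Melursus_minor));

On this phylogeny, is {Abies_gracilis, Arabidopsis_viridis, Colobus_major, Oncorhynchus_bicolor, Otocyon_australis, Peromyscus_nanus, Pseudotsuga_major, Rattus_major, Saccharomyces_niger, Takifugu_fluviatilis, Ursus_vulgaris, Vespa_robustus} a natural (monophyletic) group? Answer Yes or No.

No

The MRCA of the listed taxa subtends (((((Rattus_major,Peromyscus_nanus),Otocyon_australis),((((Takifugu_fluviatilis,Arabidopsis_viridis),Vespa_robustus),Ursus_vulgaris),Taxidea_elegans)),(Colobus_major,(Abies_gracilis,(Pseudotsuga_major,Oncorhynchus_bicolor)))),Saccharomyces_niger).
That clade also contains Taxidea_elegans, which is not in the proposed group, so the group is not monophyletic.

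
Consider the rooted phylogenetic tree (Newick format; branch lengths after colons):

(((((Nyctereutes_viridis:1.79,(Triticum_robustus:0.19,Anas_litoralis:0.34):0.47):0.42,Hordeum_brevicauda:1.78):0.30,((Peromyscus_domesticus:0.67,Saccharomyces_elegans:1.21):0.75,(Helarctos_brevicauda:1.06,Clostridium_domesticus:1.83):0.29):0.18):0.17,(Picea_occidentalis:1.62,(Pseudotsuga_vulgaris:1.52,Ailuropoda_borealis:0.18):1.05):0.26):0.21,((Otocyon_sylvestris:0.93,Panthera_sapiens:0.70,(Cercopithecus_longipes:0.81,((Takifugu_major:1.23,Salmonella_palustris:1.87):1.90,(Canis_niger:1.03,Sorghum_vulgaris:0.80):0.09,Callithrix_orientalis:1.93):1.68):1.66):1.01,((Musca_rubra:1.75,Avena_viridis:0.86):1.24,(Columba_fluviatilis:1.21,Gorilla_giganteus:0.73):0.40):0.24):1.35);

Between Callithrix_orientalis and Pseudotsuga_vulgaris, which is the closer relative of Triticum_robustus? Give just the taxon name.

The MRCA of Triticum_robustus and Pseudotsuga_vulgaris subtends ((((Nyctereutes_viridis,(Triticum_robustus,Anas_litoralis)),Hordeum_brevicauda),((Peromyscus_domesticus,Saccharomyces_elegans),(Helarctos_brevicauda,Clostridium_domesticus))),(Picea_occidentalis,(Pseudotsuga_vulgaris,Ailuropoda_borealis))) (11 taxa).
The MRCA of Triticum_robustus and Callithrix_orientalis is the root, subtending the entire tree (23 taxa).
The first is nested inside the second, so Triticum_robustus shares a more recent common ancestor with Pseudotsuga_vulgaris.

Pseudotsuga_vulgaris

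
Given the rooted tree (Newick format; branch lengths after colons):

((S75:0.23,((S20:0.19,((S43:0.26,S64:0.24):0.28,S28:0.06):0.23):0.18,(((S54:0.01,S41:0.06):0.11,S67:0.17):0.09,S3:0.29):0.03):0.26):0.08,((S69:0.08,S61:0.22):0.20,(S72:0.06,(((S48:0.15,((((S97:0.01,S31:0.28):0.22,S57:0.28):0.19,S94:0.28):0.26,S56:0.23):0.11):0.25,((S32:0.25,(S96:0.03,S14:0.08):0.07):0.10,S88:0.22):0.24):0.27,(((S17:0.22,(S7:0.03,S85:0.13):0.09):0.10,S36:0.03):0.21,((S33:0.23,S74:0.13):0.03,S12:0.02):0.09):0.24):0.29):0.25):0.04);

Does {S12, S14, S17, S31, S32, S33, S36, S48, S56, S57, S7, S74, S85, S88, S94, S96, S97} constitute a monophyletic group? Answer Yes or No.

The most recent common ancestor of these taxa subtends (((S48,((((S97,S31),S57),S94),S56)),((S32,(S96,S14)),S88)),(((S17,(S7,S85)),S36),((S33,S74),S12))).
That clade has exactly 17 tips — every listed taxon and nothing else — so the group is monophyletic.

Yes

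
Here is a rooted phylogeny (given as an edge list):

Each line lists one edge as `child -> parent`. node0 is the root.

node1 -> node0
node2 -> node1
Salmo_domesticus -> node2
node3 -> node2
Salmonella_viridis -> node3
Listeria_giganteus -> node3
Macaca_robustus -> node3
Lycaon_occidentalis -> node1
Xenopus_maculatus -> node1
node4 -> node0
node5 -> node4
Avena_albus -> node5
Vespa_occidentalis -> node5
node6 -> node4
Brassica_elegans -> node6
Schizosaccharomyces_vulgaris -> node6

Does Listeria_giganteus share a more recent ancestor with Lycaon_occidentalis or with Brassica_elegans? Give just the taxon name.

Lycaon_occidentalis

The MRCA of Listeria_giganteus and Lycaon_occidentalis subtends ((Salmo_domesticus,(Salmonella_viridis,Listeria_giganteus,Macaca_robustus)),Lycaon_occidentalis,Xenopus_maculatus) (6 taxa).
The MRCA of Listeria_giganteus and Brassica_elegans is the root, subtending the entire tree (10 taxa).
The first is nested inside the second, so Listeria_giganteus shares a more recent common ancestor with Lycaon_occidentalis.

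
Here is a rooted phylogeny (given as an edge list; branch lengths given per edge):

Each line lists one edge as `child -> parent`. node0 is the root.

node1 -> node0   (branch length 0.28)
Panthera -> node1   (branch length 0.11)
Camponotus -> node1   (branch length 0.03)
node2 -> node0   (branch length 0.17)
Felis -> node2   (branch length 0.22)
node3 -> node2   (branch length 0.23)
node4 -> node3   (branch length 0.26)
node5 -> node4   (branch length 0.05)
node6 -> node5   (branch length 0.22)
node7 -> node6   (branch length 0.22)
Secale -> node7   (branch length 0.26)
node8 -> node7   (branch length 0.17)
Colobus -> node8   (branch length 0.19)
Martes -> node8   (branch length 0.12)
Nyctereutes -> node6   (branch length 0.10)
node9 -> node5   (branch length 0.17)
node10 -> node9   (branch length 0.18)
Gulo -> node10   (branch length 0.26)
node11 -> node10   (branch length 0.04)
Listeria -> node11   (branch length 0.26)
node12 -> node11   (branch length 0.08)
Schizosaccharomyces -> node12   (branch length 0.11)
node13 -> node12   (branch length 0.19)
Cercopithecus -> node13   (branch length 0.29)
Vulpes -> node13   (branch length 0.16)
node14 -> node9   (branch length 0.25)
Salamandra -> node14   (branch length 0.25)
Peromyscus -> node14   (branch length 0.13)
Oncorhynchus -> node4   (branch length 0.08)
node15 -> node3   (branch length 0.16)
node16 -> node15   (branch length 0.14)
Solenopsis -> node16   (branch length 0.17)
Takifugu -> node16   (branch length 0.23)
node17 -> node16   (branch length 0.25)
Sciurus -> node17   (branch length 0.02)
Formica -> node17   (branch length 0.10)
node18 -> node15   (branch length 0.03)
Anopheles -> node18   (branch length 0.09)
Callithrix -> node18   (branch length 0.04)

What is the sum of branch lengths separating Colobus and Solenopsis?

1.58

The path runs Colobus → … → MRCA → … → Solenopsis; the MRCA is the node subtending (((((Secale,(Colobus,Martes)),Nyctereutes),((Gulo,(Listeria,(Schizosaccharomyces,(Cercopithecus,Vulpes)))),(Salamandra,Peromyscus))),Oncorhynchus),((Solenopsis,Takifugu,(Sciurus,Formica)),(Anopheles,Callithrix))).
Branch lengths along that path: 0.19 + 0.17 + 0.22 + 0.22 + 0.05 + 0.26 + 0.16 + 0.14 + 0.17 = 1.58.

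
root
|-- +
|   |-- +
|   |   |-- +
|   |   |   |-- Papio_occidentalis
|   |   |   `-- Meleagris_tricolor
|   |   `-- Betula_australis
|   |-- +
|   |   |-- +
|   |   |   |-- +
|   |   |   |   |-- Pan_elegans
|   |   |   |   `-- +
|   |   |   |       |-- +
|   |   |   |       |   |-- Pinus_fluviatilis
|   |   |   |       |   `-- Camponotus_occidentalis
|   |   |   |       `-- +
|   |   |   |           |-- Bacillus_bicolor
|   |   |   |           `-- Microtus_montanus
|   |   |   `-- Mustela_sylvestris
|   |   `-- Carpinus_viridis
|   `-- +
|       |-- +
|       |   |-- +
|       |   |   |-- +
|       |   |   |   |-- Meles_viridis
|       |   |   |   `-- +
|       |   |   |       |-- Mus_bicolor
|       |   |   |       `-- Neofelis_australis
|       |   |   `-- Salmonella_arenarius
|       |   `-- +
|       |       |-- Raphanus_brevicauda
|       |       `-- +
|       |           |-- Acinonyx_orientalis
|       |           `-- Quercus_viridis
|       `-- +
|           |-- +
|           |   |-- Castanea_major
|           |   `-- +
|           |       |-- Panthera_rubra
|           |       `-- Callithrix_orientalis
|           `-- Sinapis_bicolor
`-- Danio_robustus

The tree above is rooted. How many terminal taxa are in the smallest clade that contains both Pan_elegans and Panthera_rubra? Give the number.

The MRCA of Pan_elegans and Panthera_rubra is the node subtending (((Papio_occidentalis,Meleagris_tricolor),Betula_australis),(((Pan_elegans,((Pinus_fluviatilis,Camponotus_occidentalis),(Bacillus_bicolor,Microtus_montanus))),Mustela_sylvestris),Carpinus_viridis),((((Meles_viridis,(Mus_bicolor,Neofelis_australis)),Salmonella_arenarius),(Raphanus_brevicauda,(Acinonyx_orientalis,Quercus_viridis))),((Castanea_major,(Panthera_rubra,Callithrix_orientalis)),Sinapis_bicolor))).
That clade contains 21 terminal taxa: Acinonyx_orientalis, Bacillus_bicolor, Betula_australis, Callithrix_orientalis, Camponotus_occidentalis, Carpinus_viridis, Castanea_major, Meleagris_tricolor, Meles_viridis, Microtus_montanus, Mus_bicolor, Mustela_sylvestris, Neofelis_australis, Pan_elegans, Panthera_rubra, Papio_occidentalis, Pinus_fluviatilis, Quercus_viridis, Raphanus_brevicauda, Salmonella_arenarius, Sinapis_bicolor.

21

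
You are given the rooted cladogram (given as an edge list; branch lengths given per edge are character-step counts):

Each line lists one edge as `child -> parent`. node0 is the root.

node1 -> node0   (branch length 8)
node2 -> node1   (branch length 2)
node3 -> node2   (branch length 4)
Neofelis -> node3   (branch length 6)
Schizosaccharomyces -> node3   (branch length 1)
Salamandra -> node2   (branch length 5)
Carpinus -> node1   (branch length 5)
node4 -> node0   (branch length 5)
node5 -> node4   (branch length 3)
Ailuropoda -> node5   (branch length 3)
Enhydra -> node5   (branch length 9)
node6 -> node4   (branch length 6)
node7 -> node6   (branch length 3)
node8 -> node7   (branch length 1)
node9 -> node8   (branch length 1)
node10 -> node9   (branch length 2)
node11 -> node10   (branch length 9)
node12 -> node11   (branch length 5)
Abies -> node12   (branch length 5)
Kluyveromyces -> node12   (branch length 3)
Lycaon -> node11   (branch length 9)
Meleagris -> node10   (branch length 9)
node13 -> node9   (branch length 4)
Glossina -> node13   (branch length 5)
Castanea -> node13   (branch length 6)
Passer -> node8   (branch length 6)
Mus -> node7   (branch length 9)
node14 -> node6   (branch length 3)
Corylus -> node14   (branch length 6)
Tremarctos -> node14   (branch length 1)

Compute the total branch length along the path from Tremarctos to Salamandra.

30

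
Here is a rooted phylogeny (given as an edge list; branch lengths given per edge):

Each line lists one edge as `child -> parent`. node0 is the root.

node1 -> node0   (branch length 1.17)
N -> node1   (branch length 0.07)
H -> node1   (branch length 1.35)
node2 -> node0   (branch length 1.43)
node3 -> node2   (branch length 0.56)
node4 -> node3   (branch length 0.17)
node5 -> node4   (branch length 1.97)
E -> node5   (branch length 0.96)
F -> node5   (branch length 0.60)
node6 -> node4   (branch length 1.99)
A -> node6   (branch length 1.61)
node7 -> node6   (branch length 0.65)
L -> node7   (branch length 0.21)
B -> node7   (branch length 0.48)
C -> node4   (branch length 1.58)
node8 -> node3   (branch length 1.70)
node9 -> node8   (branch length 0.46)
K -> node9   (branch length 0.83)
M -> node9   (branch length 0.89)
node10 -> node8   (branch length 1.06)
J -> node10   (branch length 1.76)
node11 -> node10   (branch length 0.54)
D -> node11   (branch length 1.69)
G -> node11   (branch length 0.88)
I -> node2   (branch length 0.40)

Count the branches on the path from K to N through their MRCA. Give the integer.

7

The MRCA of K and N is the root of the tree.
From K up to that node: 5 branches. From N up to the same node: 2 branches. Total: 5 + 2 = 7.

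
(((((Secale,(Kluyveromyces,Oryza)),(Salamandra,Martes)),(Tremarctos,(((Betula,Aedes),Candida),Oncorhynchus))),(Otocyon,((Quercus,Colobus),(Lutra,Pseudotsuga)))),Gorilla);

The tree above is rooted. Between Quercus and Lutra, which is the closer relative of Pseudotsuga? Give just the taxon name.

The MRCA of Pseudotsuga and Lutra subtends (Lutra,Pseudotsuga) (2 taxa).
The MRCA of Pseudotsuga and Quercus subtends ((Quercus,Colobus),(Lutra,Pseudotsuga)) (4 taxa).
The first is nested inside the second, so Pseudotsuga shares a more recent common ancestor with Lutra.

Lutra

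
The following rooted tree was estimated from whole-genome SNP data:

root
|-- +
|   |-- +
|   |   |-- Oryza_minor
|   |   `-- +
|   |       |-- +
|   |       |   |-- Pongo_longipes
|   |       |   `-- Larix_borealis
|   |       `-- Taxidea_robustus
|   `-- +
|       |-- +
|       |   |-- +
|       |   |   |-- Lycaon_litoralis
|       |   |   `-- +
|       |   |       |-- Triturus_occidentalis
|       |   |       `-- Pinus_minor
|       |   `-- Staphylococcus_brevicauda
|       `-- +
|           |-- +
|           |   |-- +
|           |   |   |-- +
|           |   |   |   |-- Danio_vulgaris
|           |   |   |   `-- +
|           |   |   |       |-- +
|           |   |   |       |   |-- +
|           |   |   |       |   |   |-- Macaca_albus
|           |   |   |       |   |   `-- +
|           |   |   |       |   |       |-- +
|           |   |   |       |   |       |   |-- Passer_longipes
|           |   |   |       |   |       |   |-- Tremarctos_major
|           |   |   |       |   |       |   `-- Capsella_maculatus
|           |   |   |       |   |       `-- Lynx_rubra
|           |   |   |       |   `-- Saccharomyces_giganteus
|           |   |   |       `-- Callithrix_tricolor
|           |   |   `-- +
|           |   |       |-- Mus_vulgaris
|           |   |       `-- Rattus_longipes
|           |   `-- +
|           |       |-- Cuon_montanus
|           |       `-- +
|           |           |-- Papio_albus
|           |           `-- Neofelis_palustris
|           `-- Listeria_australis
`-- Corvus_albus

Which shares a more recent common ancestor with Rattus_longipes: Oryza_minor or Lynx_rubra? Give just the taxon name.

The MRCA of Rattus_longipes and Lynx_rubra subtends ((Danio_vulgaris,(((Macaca_albus,((Passer_longipes,Tremarctos_major,Capsella_maculatus),Lynx_rubra)),Saccharomyces_giganteus),Callithrix_tricolor)),(Mus_vulgaris,Rattus_longipes)) (10 taxa).
The MRCA of Rattus_longipes and Oryza_minor subtends ((Oryza_minor,((Pongo_longipes,Larix_borealis),Taxidea_robustus)),(((Lycaon_litoralis,(Triturus_occidentalis,Pinus_minor)),Staphylococcus_brevicauda),((((Danio_vulgaris,(((Macaca_albus,((Passer_longipes,Tremarctos_major,Capsella_maculatus),Lynx_rubra)),Saccharomyces_giganteus),Callithrix_tricolor)),(Mus_vulgaris,Rattus_longipes)),(Cuon_montanus,(Papio_albus,Neofelis_palustris))),Listeria_australis))) (22 taxa).
The first is nested inside the second, so Rattus_longipes shares a more recent common ancestor with Lynx_rubra.

Lynx_rubra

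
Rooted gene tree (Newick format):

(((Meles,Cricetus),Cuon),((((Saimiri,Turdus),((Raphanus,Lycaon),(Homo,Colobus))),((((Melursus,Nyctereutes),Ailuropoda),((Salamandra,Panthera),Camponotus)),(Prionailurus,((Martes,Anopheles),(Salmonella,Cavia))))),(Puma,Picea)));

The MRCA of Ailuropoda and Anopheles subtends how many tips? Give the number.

11

The MRCA of Ailuropoda and Anopheles is the node subtending ((((Melursus,Nyctereutes),Ailuropoda),((Salamandra,Panthera),Camponotus)),(Prionailurus,((Martes,Anopheles),(Salmonella,Cavia)))).
That clade contains 11 terminal taxa: Ailuropoda, Anopheles, Camponotus, Cavia, Martes, Melursus, Nyctereutes, Panthera, Prionailurus, Salamandra, Salmonella.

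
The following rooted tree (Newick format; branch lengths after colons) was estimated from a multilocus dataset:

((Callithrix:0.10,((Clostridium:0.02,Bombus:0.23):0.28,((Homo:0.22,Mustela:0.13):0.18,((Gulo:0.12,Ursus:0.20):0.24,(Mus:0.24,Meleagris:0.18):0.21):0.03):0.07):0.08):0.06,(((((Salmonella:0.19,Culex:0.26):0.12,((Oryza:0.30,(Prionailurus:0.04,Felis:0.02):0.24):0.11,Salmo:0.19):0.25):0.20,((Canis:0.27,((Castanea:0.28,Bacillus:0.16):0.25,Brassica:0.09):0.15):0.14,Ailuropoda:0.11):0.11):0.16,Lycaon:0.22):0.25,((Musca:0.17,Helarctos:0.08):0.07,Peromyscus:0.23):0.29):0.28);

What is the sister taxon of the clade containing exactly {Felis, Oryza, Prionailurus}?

Salmo

The clade containing exactly {Felis, Oryza, Prionailurus} attaches to the tree at the node subtending ((Oryza,(Prionailurus,Felis)),Salmo).
The other lineage descending from that same node — the sister group — is the single tip Salmo.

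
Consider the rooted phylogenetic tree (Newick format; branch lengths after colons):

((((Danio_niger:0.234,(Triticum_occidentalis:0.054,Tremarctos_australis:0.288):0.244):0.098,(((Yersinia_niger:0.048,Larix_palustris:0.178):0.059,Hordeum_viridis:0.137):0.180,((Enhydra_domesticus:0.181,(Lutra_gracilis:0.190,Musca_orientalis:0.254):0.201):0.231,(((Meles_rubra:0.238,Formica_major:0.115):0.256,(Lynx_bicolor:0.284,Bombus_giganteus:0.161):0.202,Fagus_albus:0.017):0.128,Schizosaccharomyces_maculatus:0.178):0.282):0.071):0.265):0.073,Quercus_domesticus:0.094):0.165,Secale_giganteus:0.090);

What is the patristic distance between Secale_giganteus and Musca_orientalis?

The path runs Secale_giganteus → … → MRCA → … → Musca_orientalis; the MRCA is the root of the tree.
Branch lengths along that path: 0.090 + 0.165 + 0.073 + 0.265 + 0.071 + 0.231 + 0.201 + 0.254 = 1.350.

1.350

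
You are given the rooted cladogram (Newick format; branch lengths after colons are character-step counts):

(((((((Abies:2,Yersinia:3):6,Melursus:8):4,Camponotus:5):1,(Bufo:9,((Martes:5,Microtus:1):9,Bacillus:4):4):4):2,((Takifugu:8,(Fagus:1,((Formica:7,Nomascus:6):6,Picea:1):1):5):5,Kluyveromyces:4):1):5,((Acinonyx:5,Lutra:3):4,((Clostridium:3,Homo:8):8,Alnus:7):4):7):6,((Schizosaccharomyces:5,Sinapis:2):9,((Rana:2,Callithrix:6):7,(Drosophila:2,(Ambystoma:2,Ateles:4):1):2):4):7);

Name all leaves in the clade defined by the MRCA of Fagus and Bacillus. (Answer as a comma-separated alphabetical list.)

Tracing Fagus: it sits inside (Fagus,((Formica,Nomascus),Picea)).
Tracing Bacillus: it sits inside ((Martes,Microtus),Bacillus).
The smallest clade enclosing both is (((((Abies,Yersinia),Melursus),Camponotus),(Bufo,((Martes,Microtus),Bacillus))),((Takifugu,(Fagus,((Formica,Nomascus),Picea))),Kluyveromyces)); the answer is its 14 terminal taxa in alphabetical order.

Abies, Bacillus, Bufo, Camponotus, Fagus, Formica, Kluyveromyces, Martes, Melursus, Microtus, Nomascus, Picea, Takifugu, Yersinia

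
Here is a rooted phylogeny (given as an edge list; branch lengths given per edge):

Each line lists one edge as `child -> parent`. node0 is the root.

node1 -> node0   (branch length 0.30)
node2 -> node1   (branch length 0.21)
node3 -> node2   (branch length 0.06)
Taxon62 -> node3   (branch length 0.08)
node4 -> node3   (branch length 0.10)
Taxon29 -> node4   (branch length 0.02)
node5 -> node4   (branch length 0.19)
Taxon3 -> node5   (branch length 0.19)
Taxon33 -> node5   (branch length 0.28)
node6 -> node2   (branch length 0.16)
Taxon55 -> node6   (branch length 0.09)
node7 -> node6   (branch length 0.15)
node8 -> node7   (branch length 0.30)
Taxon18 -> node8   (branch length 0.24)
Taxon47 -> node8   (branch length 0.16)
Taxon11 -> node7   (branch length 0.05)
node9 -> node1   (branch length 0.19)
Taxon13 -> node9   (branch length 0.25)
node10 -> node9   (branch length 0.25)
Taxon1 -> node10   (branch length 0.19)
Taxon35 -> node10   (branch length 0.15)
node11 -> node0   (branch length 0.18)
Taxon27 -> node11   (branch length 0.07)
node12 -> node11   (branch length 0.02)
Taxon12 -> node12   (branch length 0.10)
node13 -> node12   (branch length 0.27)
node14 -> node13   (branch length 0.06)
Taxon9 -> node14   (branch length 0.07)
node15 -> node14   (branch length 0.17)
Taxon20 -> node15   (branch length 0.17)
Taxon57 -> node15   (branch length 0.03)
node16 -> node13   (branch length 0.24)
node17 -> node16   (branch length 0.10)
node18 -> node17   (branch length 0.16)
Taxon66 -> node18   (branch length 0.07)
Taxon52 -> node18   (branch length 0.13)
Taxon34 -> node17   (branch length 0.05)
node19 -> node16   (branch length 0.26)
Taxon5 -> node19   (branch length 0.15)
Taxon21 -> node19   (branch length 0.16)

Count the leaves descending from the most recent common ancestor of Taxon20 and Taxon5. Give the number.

The MRCA of Taxon20 and Taxon5 is the node subtending ((Taxon9,(Taxon20,Taxon57)),(((Taxon66,Taxon52),Taxon34),(Taxon5,Taxon21))).
That clade contains 8 terminal taxa: Taxon20, Taxon21, Taxon34, Taxon5, Taxon52, Taxon57, Taxon66, Taxon9.

8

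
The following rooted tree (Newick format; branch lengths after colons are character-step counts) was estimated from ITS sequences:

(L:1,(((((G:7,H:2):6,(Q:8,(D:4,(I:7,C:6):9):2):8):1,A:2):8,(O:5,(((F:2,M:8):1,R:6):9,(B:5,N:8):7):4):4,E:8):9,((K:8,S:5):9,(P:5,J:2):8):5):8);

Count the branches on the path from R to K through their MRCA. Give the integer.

The MRCA of R and K is the node subtending (((((G,H),(Q,(D,(I,C)))),A),(O,(((F,M),R),(B,N))),E),((K,S),(P,J))).
From R up to that node: 5 branches. From K up to the same node: 3 branches. Total: 5 + 3 = 8.

8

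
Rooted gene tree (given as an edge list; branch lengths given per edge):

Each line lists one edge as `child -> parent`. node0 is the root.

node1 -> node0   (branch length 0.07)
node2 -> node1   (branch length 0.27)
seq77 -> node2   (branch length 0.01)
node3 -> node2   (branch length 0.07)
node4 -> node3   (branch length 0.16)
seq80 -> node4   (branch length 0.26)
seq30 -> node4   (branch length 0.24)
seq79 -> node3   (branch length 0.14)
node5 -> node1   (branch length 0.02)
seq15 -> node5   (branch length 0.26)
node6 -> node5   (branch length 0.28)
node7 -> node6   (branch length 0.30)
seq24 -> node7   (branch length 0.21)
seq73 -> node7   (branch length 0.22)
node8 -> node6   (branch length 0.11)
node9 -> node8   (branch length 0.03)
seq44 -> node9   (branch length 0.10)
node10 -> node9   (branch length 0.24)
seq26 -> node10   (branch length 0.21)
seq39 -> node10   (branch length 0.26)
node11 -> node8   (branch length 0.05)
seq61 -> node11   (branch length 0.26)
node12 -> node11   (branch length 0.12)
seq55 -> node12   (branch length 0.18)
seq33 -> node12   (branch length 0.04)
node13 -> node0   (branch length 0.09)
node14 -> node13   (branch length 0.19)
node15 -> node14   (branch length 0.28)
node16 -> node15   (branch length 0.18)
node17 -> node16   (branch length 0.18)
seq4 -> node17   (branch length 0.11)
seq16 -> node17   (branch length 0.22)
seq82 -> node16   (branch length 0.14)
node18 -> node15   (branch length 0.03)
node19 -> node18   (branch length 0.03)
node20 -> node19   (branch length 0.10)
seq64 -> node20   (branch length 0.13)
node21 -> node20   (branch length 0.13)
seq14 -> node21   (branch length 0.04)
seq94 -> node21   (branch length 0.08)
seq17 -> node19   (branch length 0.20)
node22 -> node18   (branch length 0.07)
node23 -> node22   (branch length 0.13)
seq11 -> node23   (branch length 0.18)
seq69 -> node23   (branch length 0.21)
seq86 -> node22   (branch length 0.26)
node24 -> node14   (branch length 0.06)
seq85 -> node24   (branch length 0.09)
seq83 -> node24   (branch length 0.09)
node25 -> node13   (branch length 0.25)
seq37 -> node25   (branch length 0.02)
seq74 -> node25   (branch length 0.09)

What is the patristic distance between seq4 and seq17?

0.73

The path runs seq4 → … → MRCA → … → seq17; the MRCA is the node subtending (((seq4,seq16),seq82),(((seq64,(seq14,seq94)),seq17),((seq11,seq69),seq86))).
Branch lengths along that path: 0.11 + 0.18 + 0.18 + 0.03 + 0.03 + 0.20 = 0.73.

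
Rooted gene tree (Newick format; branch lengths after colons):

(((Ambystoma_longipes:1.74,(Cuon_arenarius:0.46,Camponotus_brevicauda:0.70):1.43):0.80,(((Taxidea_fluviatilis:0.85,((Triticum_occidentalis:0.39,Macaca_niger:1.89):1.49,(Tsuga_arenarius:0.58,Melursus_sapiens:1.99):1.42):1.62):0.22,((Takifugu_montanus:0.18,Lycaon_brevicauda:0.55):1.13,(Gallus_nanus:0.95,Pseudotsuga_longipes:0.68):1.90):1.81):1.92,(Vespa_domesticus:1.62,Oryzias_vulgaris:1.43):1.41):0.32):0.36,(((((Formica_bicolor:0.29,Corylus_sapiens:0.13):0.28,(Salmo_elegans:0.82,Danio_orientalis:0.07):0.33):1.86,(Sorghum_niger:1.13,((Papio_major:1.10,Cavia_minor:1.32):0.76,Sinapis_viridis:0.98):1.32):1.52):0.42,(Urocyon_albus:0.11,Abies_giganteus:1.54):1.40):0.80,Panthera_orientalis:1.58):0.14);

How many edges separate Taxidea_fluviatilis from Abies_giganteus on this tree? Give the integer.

The MRCA of Taxidea_fluviatilis and Abies_giganteus is the root of the tree.
From Taxidea_fluviatilis up to that node: 5 branches. From Abies_giganteus up to the same node: 4 branches. Total: 5 + 4 = 9.

9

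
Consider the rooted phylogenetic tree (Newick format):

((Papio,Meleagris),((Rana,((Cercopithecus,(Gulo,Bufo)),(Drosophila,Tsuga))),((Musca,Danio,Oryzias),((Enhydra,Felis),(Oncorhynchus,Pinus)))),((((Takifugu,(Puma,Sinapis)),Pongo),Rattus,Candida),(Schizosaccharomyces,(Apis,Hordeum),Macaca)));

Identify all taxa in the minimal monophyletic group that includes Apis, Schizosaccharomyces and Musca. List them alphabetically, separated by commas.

Tracing Apis: it sits inside (Apis,Hordeum).
Tracing Schizosaccharomyces: it sits inside (Schizosaccharomyces,(Apis,Hordeum),Macaca).
Tracing Musca: it sits inside (Musca,Danio,Oryzias).
The smallest clade enclosing all 3 is the whole tree (their MRCA is the root), so the answer is all 25 tips in alphabetical order.

Apis, Bufo, Candida, Cercopithecus, Danio, Drosophila, Enhydra, Felis, Gulo, Hordeum, Macaca, Meleagris, Musca, Oncorhynchus, Oryzias, Papio, Pinus, Pongo, Puma, Rana, Rattus, Schizosaccharomyces, Sinapis, Takifugu, Tsuga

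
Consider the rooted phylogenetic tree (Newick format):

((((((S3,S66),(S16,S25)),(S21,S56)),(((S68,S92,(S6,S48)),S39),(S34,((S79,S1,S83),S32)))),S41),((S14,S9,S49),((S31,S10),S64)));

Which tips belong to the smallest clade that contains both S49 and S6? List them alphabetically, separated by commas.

Tracing S49: it sits inside (S14,S9,S49).
Tracing S6: it sits inside (S6,S48).
The smallest clade enclosing both is the whole tree (their MRCA is the root), so the answer is all 23 tips in alphabetical order.

S1, S10, S14, S16, S21, S25, S3, S31, S32, S34, S39, S41, S48, S49, S56, S6, S64, S66, S68, S79, S83, S9, S92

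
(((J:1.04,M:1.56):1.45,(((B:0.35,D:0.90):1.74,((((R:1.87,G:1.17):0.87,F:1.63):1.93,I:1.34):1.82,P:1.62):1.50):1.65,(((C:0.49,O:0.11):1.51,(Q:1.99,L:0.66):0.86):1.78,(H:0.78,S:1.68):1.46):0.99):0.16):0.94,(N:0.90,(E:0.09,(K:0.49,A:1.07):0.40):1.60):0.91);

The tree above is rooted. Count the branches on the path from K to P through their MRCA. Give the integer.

The MRCA of K and P is the root of the tree.
From K up to that node: 4 branches. From P up to the same node: 5 branches. Total: 4 + 5 = 9.

9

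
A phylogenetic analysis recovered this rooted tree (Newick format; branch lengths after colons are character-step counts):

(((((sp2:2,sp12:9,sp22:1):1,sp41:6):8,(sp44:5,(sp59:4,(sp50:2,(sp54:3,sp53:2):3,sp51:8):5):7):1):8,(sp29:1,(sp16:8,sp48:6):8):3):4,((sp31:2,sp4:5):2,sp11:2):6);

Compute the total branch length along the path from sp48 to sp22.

The path runs sp48 → … → MRCA → … → sp22; the MRCA is the node subtending ((((sp2,sp12,sp22),sp41),(sp44,(sp59,(sp50,(sp54,sp53),sp51)))),(sp29,(sp16,sp48))).
Branch lengths along that path: 6 + 8 + 3 + 8 + 8 + 1 + 1 = 35.

35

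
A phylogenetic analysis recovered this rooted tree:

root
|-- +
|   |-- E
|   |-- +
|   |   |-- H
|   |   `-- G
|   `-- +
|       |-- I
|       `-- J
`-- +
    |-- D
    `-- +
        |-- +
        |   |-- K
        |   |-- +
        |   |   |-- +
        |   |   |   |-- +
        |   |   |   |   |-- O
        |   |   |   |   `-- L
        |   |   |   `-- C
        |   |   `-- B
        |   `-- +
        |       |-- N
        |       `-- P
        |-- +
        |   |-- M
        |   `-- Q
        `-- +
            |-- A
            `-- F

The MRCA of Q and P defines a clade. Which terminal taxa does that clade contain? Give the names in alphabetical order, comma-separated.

A, B, C, F, K, L, M, N, O, P, Q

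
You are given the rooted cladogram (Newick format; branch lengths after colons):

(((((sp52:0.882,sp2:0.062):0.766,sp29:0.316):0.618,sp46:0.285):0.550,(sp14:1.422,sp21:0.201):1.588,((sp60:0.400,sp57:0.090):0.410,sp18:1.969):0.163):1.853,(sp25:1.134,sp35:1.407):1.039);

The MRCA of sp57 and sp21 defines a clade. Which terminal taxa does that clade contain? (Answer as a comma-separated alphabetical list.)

sp14, sp18, sp2, sp21, sp29, sp46, sp52, sp57, sp60

Tracing sp57: it sits inside (sp60,sp57).
Tracing sp21: it sits inside (sp14,sp21).
The smallest clade enclosing both is ((((sp52,sp2),sp29),sp46),(sp14,sp21),((sp60,sp57),sp18)); the answer is its 9 terminal taxa in alphabetical order.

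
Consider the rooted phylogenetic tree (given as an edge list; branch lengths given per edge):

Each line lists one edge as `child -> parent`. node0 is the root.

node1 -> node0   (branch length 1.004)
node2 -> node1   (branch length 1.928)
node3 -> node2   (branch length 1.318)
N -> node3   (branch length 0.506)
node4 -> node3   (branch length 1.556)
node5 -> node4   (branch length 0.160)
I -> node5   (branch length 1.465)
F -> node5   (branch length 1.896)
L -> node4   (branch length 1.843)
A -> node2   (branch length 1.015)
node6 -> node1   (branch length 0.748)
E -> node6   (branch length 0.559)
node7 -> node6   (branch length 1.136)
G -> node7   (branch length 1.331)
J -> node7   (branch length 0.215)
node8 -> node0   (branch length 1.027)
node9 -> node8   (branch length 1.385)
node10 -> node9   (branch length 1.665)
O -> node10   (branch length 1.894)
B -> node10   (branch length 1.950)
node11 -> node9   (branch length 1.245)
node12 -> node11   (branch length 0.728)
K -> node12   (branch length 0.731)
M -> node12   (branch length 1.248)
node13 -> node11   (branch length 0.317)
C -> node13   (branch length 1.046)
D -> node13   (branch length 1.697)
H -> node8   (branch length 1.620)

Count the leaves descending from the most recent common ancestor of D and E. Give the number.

15

The MRCA of D and E is the root, so the clade is the entire tree.
That clade contains 15 terminal taxa: A, B, C, D, E, F, G, H, I, J, K, L, M, N, O.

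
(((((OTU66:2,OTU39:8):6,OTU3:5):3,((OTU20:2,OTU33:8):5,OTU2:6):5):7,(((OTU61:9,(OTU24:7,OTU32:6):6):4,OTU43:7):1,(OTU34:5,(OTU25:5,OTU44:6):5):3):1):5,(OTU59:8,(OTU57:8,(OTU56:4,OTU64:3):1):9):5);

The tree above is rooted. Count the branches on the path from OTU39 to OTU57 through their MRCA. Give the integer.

8

The MRCA of OTU39 and OTU57 is the root of the tree.
From OTU39 up to that node: 5 branches. From OTU57 up to the same node: 3 branches. Total: 5 + 3 = 8.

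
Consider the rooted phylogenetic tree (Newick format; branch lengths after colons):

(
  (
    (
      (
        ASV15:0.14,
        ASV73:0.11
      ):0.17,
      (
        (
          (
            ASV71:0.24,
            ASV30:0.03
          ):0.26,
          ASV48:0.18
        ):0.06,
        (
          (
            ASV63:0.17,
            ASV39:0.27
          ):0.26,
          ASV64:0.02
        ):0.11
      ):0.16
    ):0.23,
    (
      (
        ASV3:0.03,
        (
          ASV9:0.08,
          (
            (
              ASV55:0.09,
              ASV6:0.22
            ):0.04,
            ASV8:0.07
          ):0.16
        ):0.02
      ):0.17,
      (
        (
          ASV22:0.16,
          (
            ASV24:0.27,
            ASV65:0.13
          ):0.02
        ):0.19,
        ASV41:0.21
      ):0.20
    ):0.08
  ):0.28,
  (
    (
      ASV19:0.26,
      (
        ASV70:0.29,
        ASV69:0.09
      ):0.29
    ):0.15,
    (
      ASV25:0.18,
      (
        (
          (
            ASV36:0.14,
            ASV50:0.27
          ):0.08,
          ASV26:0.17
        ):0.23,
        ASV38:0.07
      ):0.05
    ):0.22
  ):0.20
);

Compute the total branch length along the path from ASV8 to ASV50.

The path runs ASV8 → … → MRCA → … → ASV50; the MRCA is the root of the tree.
Branch lengths along that path: 0.07 + 0.16 + 0.02 + 0.17 + 0.08 + 0.28 + 0.20 + 0.22 + 0.05 + 0.23 + 0.08 + 0.27 = 1.83.

1.83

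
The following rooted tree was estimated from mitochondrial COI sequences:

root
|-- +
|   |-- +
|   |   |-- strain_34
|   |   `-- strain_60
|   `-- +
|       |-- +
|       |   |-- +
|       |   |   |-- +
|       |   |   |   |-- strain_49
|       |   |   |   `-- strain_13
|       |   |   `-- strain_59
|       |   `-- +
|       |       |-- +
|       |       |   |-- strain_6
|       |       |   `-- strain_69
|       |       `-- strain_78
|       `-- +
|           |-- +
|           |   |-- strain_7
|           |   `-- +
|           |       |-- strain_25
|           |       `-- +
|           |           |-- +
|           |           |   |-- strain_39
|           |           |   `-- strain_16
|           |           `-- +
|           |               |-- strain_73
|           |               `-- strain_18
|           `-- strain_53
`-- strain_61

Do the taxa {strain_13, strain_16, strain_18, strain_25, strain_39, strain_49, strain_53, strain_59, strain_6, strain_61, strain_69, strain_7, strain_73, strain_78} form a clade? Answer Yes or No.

The MRCA of the listed taxa is the root, so the smallest clade containing them is the whole tree.
That clade also contains strain_34, strain_60, which are not in the proposed group, so the group is not monophyletic.

No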